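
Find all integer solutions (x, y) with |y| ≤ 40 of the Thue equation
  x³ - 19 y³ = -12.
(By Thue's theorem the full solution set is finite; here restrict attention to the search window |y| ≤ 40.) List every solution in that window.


The equation is x³ - 19y³ = -12. For fixed y, x³ = 19·y³ − 12, so a solution requires the RHS to be a perfect cube.
Strategy: iterate y from -40 to 40, compute RHS = 19·y³ − 12, and check whether it is a (positive or negative) perfect cube.
Check small values of y:
  y = 0: RHS = -12 is not a perfect cube.
  y = 1: RHS = 7 is not a perfect cube.
  y = -1: RHS = -31 is not a perfect cube.
  y = 2: RHS = 140 is not a perfect cube.
  y = -2: RHS = -164 is not a perfect cube.
  y = 3: RHS = 501 is not a perfect cube.
  y = -3: RHS = -525 is not a perfect cube.
Continuing the search up to |y| = 40 finds no solutions either.
No (x, y) in the scanned range satisfies the equation.

No integer solutions with |y| ≤ 40.


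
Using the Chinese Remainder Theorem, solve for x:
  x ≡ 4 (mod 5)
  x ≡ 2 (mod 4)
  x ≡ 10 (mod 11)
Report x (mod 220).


Moduli 5, 4, 11 are pairwise coprime; by CRT there is a unique solution modulo M = 5 · 4 · 11 = 220.
Solve pairwise, accumulating the modulus:
  Start with x ≡ 4 (mod 5).
  Combine with x ≡ 2 (mod 4): since gcd(5, 4) = 1, we get a unique residue mod 20.
    Write x = 4 + 5·t and substitute into x ≡ 2 (mod 4): 5·t ≡ 2 − 4 = -2 (mod 4).
    Reduce coefficients mod 4: 1·t ≡ 2 (mod 4).
    So t ≡ 2 (mod 4).
    Then x = 4 + 5·2 = 14, valid modulo lcm(5, 4) = 20: x ≡ 14 (mod 20).
  Combine with x ≡ 10 (mod 11): since gcd(20, 11) = 1, we get a unique residue mod 220.
    Write x = 14 + 20·t and substitute into x ≡ 10 (mod 11): 20·t ≡ 10 − 14 = -4 (mod 11).
    Reduce coefficients mod 11: 9·t ≡ 7 (mod 11).
    The inverse of 9 mod 11 is 5 (since 9·5 = 45 = 4·11 + 1), so t ≡ 5·7 = 35 ≡ 2 (mod 11).
    Then x = 14 + 20·2 = 54, valid modulo lcm(20, 11) = 220: x ≡ 54 (mod 220).
Verify: 54 mod 5 = 4 ✓, 54 mod 4 = 2 ✓, 54 mod 11 = 10 ✓.

x ≡ 54 (mod 220).


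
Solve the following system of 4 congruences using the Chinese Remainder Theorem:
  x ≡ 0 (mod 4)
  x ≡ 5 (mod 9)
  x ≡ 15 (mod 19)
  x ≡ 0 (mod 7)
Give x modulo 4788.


Product of moduli M = 4 · 9 · 19 · 7 = 4788.
Merge one congruence at a time:
  Start: x ≡ 0 (mod 4).
  Combine with x ≡ 5 (mod 9); new modulus lcm = 36.
    Write x = 0 + 4·t and substitute into x ≡ 5 (mod 9): 4·t ≡ 5 − 0 = 5 (mod 9).
    The inverse of 4 mod 9 is 7 (since 4·7 = 28 = 3·9 + 1), so t ≡ 7·5 = 35 ≡ 8 (mod 9).
    Then x = 0 + 4·8 = 32, valid modulo lcm(4, 9) = 36: x ≡ 32 (mod 36).
  Combine with x ≡ 15 (mod 19); new modulus lcm = 684.
    Write x = 32 + 36·t and substitute into x ≡ 15 (mod 19): 36·t ≡ 15 − 32 = -17 (mod 19).
    Reduce coefficients mod 19: 17·t ≡ 2 (mod 19).
    The inverse of 17 mod 19 is 9 (since 17·9 = 153 = 8·19 + 1), so t ≡ 9·2 = 18 ≡ 18 (mod 19).
    Then x = 32 + 36·18 = 680, valid modulo lcm(36, 19) = 684: x ≡ 680 (mod 684).
  Combine with x ≡ 0 (mod 7); new modulus lcm = 4788.
    Write x = 680 + 684·t and substitute into x ≡ 0 (mod 7): 684·t ≡ 0 − 680 = -680 (mod 7).
    Reduce coefficients mod 7: 5·t ≡ 6 (mod 7).
    The inverse of 5 mod 7 is 3 (since 5·3 = 15 = 2·7 + 1), so t ≡ 3·6 = 18 ≡ 4 (mod 7).
    Then x = 680 + 684·4 = 3416, valid modulo lcm(684, 7) = 4788: x ≡ 3416 (mod 4788).
Verify against each original: 3416 mod 4 = 0, 3416 mod 9 = 5, 3416 mod 19 = 15, 3416 mod 7 = 0.

x ≡ 3416 (mod 4788).


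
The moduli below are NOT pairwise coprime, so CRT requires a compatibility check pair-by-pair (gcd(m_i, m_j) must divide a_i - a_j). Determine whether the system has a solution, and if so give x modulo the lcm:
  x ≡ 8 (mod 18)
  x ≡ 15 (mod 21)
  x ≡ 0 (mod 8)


Moduli 18, 21, 8 are not pairwise coprime, so CRT works modulo lcm(m_i) when all pairwise compatibility conditions hold.
Pairwise compatibility: gcd(m_i, m_j) must divide a_i - a_j for every pair.
Merge one congruence at a time:
  Start: x ≡ 8 (mod 18).
  Combine with x ≡ 15 (mod 21): gcd(18, 21) = 3, and 15 - 8 = 7 is NOT divisible by 3.
    ⇒ system is inconsistent (no integer solution).

No solution (the system is inconsistent).


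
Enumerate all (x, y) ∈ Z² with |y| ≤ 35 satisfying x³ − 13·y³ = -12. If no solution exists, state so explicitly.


The equation is x³ - 13y³ = -12. For fixed y, x³ = 13·y³ − 12, so a solution requires the RHS to be a perfect cube.
Strategy: iterate y from -35 to 35, compute RHS = 13·y³ − 12, and check whether it is a (positive or negative) perfect cube.
Check small values of y:
  y = 0: RHS = -12 is not a perfect cube.
  y = 1: RHS = 1 = (1)³ ⇒ x = 1 works.
  y = -1: RHS = -25 is not a perfect cube.
  y = 2: RHS = 92 is not a perfect cube.
  y = -2: RHS = -116 is not a perfect cube.
  y = 3: RHS = 339 is not a perfect cube.
  y = -3: RHS = -363 is not a perfect cube.
Continuing the search up to |y| = 35 finds no further solutions beyond those listed.
Collected solutions: (1, 1).

Solutions (with |y| ≤ 35): (1, 1).


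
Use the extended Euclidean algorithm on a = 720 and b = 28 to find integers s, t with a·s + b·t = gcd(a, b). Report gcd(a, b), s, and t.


Euclidean algorithm on (720, 28) — divide until remainder is 0:
  720 = 25 · 28 + 20
  28 = 1 · 20 + 8
  20 = 2 · 8 + 4
  8 = 2 · 4 + 0
gcd(720, 28) = 4.
Track Bezout coefficients alongside the remainders: start with r₀ = 720 = a·1 + b·0 (s = 1, t = 0) and r₁ = 28 = a·0 + b·1 (s = 0, t = 1); each new remainder r_{k+1} = r_{k-1} − q_k·r_k inherits s_{k+1} = s_{k-1} − q_k·s_k, t_{k+1} = t_{k-1} − q_k·t_k, so r_k = a·s_k + b·t_k at every step:
  q = 25: r = 20, s = 1 − 25·0 = 1, t = 0 − 25·1 = -25  (check: 720·1 + 28·(-25) = 20)
  q = 1: r = 8, s = 0 − 1·1 = -1, t = 1 − 1·(-25) = 26  (check: 720·(-1) + 28·26 = 8)
  q = 2: r = 4, s = 1 − 2·(-1) = 3, t = -25 − 2·26 = -77  (check: 720·3 + 28·(-77) = 4)
The row with r = 4 (the gcd) gives the Bezout coefficients s = 3, t = -77.
Result: 720 · (3) + 28 · (-77) = 4.

gcd(720, 28) = 4; s = 3, t = -77 (check: 720·3 + 28·(-77) = 4).


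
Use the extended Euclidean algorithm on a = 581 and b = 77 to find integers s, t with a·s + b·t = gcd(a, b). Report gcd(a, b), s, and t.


Euclidean algorithm on (581, 77) — divide until remainder is 0:
  581 = 7 · 77 + 42
  77 = 1 · 42 + 35
  42 = 1 · 35 + 7
  35 = 5 · 7 + 0
gcd(581, 77) = 7.
Track Bezout coefficients alongside the remainders: start with r₀ = 581 = a·1 + b·0 (s = 1, t = 0) and r₁ = 77 = a·0 + b·1 (s = 0, t = 1); each new remainder r_{k+1} = r_{k-1} − q_k·r_k inherits s_{k+1} = s_{k-1} − q_k·s_k, t_{k+1} = t_{k-1} − q_k·t_k, so r_k = a·s_k + b·t_k at every step:
  q = 7: r = 42, s = 1 − 7·0 = 1, t = 0 − 7·1 = -7  (check: 581·1 + 77·(-7) = 42)
  q = 1: r = 35, s = 0 − 1·1 = -1, t = 1 − 1·(-7) = 8  (check: 581·(-1) + 77·8 = 35)
  q = 1: r = 7, s = 1 − 1·(-1) = 2, t = -7 − 1·8 = -15  (check: 581·2 + 77·(-15) = 7)
The row with r = 7 (the gcd) gives the Bezout coefficients s = 2, t = -15.
Result: 581 · (2) + 77 · (-15) = 7.

gcd(581, 77) = 7; s = 2, t = -15 (check: 581·2 + 77·(-15) = 7).


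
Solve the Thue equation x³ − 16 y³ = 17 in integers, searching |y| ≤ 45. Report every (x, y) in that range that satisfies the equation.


The equation is x³ - 16y³ = 17. For fixed y, x³ = 16·y³ + 17, so a solution requires the RHS to be a perfect cube.
Strategy: iterate y from -45 to 45, compute RHS = 16·y³ + 17, and check whether it is a (positive or negative) perfect cube.
Check small values of y:
  y = 0: RHS = 17 is not a perfect cube.
  y = 1: RHS = 33 is not a perfect cube.
  y = -1: RHS = 1 = (1)³ ⇒ x = 1 works.
  y = 2: RHS = 145 is not a perfect cube.
  y = -2: RHS = -111 is not a perfect cube.
  y = 3: RHS = 449 is not a perfect cube.
  y = -3: RHS = -415 is not a perfect cube.
Continuing the search up to |y| = 45 finds no further solutions beyond those listed.
Collected solutions: (1, -1).

Solutions (with |y| ≤ 45): (1, -1).


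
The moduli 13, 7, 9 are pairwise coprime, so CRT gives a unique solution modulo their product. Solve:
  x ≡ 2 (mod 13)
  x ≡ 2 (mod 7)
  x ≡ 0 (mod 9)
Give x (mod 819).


Moduli 13, 7, 9 are pairwise coprime; by CRT there is a unique solution modulo M = 13 · 7 · 9 = 819.
Solve pairwise, accumulating the modulus:
  Start with x ≡ 2 (mod 13).
  Combine with x ≡ 2 (mod 7): since gcd(13, 7) = 1, we get a unique residue mod 91.
    Write x = 2 + 13·t and substitute into x ≡ 2 (mod 7): 13·t ≡ 2 − 2 = 0 (mod 7).
    Reduce coefficients mod 7: 6·t ≡ 0 (mod 7).
    The inverse of 6 mod 7 is 6 (since 6·6 = 36 = 5·7 + 1), so t ≡ 6·0 = 0 ≡ 0 (mod 7).
    Then x = 2 + 13·0 = 2, valid modulo lcm(13, 7) = 91: x ≡ 2 (mod 91).
  Combine with x ≡ 0 (mod 9): since gcd(91, 9) = 1, we get a unique residue mod 819.
    Write x = 2 + 91·t and substitute into x ≡ 0 (mod 9): 91·t ≡ 0 − 2 = -2 (mod 9).
    Reduce coefficients mod 9: 1·t ≡ 7 (mod 9).
    So t ≡ 7 (mod 9).
    Then x = 2 + 91·7 = 639, valid modulo lcm(91, 9) = 819: x ≡ 639 (mod 819).
Verify: 639 mod 13 = 2 ✓, 639 mod 7 = 2 ✓, 639 mod 9 = 0 ✓.

x ≡ 639 (mod 819).


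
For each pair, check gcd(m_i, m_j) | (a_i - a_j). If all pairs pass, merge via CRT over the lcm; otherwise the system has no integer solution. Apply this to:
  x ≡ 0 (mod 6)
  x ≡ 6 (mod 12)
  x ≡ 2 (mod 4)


Moduli 6, 12, 4 are not pairwise coprime, so CRT works modulo lcm(m_i) when all pairwise compatibility conditions hold.
Pairwise compatibility: gcd(m_i, m_j) must divide a_i - a_j for every pair.
Merge one congruence at a time:
  Start: x ≡ 0 (mod 6).
  Combine with x ≡ 6 (mod 12): gcd(6, 12) = 6; 6 - 0 = 6, which IS divisible by 6, so compatible.
    Write x = 0 + 6·t and substitute into x ≡ 6 (mod 12): 6·t ≡ 6 − 0 = 6 (mod 12).
    Divide the congruence (and modulus) by g = 6: 1·t ≡ 1 (mod 2).
    So t ≡ 1 (mod 2).
    Then x = 0 + 6·1 = 6, valid modulo lcm(6, 12) = 12: x ≡ 6 (mod 12).
  Combine with x ≡ 2 (mod 4): gcd(12, 4) = 4; 2 - 6 = -4, which IS divisible by 4, so compatible.
    Write x = 6 + 12·t and substitute into x ≡ 2 (mod 4): 12·t ≡ 2 − 6 = -4 (mod 4).
    Divide the congruence (and modulus) by g = 4: 3·t ≡ -1 (mod 1).
    Modulo 1 every t works; take t = 0.
    Then x = 6 + 12·0 = 6, valid modulo lcm(12, 4) = 12: x ≡ 6 (mod 12).
Verify: 6 mod 6 = 0, 6 mod 12 = 6, 6 mod 4 = 2.

x ≡ 6 (mod 12).


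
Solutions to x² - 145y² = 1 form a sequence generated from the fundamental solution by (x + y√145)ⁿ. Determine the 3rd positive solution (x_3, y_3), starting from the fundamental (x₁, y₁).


Step 1: Find the fundamental solution (x₁, y₁) of x² - 145y² = 1.
  Expand √145 as a continued fraction. a₀ = ⌊√145⌋ = 12; iterate m_{k+1} = d_k·a_k − m_k, d_{k+1} = (145 − m_{k+1}²)/d_k, a_{k+1} = ⌊(a₀ + m_{k+1})/d_{k+1}⌋ (starting m₀ = 0, d₀ = 1), with convergents p_k = a_k·p_{k-1} + p_{k-2}, q_k = a_k·q_{k-1} + q_{k-2} (p₋₁ = 1, q₋₁ = 0):
  k = 0: a₀ = 12; p₀/q₀ = 12/1; p₀² − 145·q₀² = 144 − 145 = -1.
  k = 1: m = 12, d = 1, a = ⌊(12 + 12)/1⌋ = 24; p/q = (24·12 + 1)/(24·1 + 0) = 289/24; p² − 145·q² = 83521 − 83520 = 1.
  The first convergent with p² − 145·q² = 1 gives the fundamental solution (x₁, y₁) = (289, 24).
Step 2: Apply the recurrence (x_{n+1}, y_{n+1}) = (x₁x_n + 145y₁y_n, x₁y_n + y₁x_n) repeatedly.
  From (x_1, y_1) = (289, 24): x_2 = 289·289 + 145·24·24 = 167041; y_2 = 289·24 + 24·289 = 13872.
  From (x_2, y_2) = (167041, 13872): x_3 = 289·167041 + 145·24·13872 = 96549409; y_3 = 289·13872 + 24·167041 = 8017992.
Step 3: Verify x_3² - 145·y_3² = 9321788378249281 - 9321788378249280 = 1 (should be 1). ✓

(x_1, y_1) = (289, 24); (x_3, y_3) = (96549409, 8017992).


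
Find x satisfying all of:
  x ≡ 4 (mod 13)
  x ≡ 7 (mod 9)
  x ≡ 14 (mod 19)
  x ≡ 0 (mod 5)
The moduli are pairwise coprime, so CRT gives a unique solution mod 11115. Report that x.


Product of moduli M = 13 · 9 · 19 · 5 = 11115.
Merge one congruence at a time:
  Start: x ≡ 4 (mod 13).
  Combine with x ≡ 7 (mod 9); new modulus lcm = 117.
    Write x = 4 + 13·t and substitute into x ≡ 7 (mod 9): 13·t ≡ 7 − 4 = 3 (mod 9).
    Reduce coefficients mod 9: 4·t ≡ 3 (mod 9).
    The inverse of 4 mod 9 is 7 (since 4·7 = 28 = 3·9 + 1), so t ≡ 7·3 = 21 ≡ 3 (mod 9).
    Then x = 4 + 13·3 = 43, valid modulo lcm(13, 9) = 117: x ≡ 43 (mod 117).
  Combine with x ≡ 14 (mod 19); new modulus lcm = 2223.
    Write x = 43 + 117·t and substitute into x ≡ 14 (mod 19): 117·t ≡ 14 − 43 = -29 (mod 19).
    Reduce coefficients mod 19: 3·t ≡ 9 (mod 19).
    The inverse of 3 mod 19 is 13 (since 3·13 = 39 = 2·19 + 1), so t ≡ 13·9 = 117 ≡ 3 (mod 19).
    Then x = 43 + 117·3 = 394, valid modulo lcm(117, 19) = 2223: x ≡ 394 (mod 2223).
  Combine with x ≡ 0 (mod 5); new modulus lcm = 11115.
    Write x = 394 + 2223·t and substitute into x ≡ 0 (mod 5): 2223·t ≡ 0 − 394 = -394 (mod 5).
    Reduce coefficients mod 5: 3·t ≡ 1 (mod 5).
    The inverse of 3 mod 5 is 2 (since 3·2 = 6 = 1·5 + 1), so t ≡ 2·1 = 2 ≡ 2 (mod 5).
    Then x = 394 + 2223·2 = 4840, valid modulo lcm(2223, 5) = 11115: x ≡ 4840 (mod 11115).
Verify against each original: 4840 mod 13 = 4, 4840 mod 9 = 7, 4840 mod 19 = 14, 4840 mod 5 = 0.

x ≡ 4840 (mod 11115).


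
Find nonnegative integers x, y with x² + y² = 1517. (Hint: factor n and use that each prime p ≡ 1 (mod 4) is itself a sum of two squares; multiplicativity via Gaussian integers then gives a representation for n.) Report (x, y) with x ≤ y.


Step 1: Factor n = 1517 = 37 · 41.
Step 2: Check the mod-4 condition on each prime factor: 37 ≡ 1 (mod 4), exponent 1; 41 ≡ 1 (mod 4), exponent 1.
All primes ≡ 3 (mod 4) appear to even exponent (or don't appear), so by the two-squares theorem n IS expressible as a sum of two squares.
Step 3: Build a representation. Here n = 37 · 41 is a product of primes ≡ 1 (mod 4). Each prime p ≡ 1 (mod 4) is itself a sum of two squares; find a² by testing p − a² for a perfect square:
  37: 37 − 1² = 36 = 6² ⇒ 37 = 1² + 6².
  41: 41 − 1² = 40, 41 − 2² = 37, 41 − 3² = 32, 41 − 4² = 25 = 5² ⇒ 41 = 4² + 5².
  Combine using the Brahmagupta–Fibonacci identity (a² + b²)(c² + d²) = (ac − bd)² + (ad + bc)² = (ac + bd)² + (ad − bc)²:
  37 · 41 = 1517: from (1² + 6²)(4² + 5²), take (1·4 − 6·5, 1·5 + 6·4) = (4 − 30, 5 + 24) = (-26, 29); dropping signs (only squares matter) gives (26, 29); check 26² + 29² = 676 + 841 = 1517 ✓.
Step 4: Order so x ≤ y and verify: 26² + 29² = 676 + 841 = 1517 = n. ✓

n = 1517 = 26² + 29² (one valid representation with x ≤ y).


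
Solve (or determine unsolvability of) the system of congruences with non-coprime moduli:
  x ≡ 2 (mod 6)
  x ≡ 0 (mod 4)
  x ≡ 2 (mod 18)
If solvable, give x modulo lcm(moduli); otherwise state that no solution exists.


Moduli 6, 4, 18 are not pairwise coprime, so CRT works modulo lcm(m_i) when all pairwise compatibility conditions hold.
Pairwise compatibility: gcd(m_i, m_j) must divide a_i - a_j for every pair.
Merge one congruence at a time:
  Start: x ≡ 2 (mod 6).
  Combine with x ≡ 0 (mod 4): gcd(6, 4) = 2; 0 - 2 = -2, which IS divisible by 2, so compatible.
    Write x = 2 + 6·t and substitute into x ≡ 0 (mod 4): 6·t ≡ 0 − 2 = -2 (mod 4).
    Divide the congruence (and modulus) by g = 2: 3·t ≡ -1 (mod 2).
    Reduce coefficients mod 2: 1·t ≡ 1 (mod 2).
    So t ≡ 1 (mod 2).
    Then x = 2 + 6·1 = 8, valid modulo lcm(6, 4) = 12: x ≡ 8 (mod 12).
  Combine with x ≡ 2 (mod 18): gcd(12, 18) = 6; 2 - 8 = -6, which IS divisible by 6, so compatible.
    Write x = 8 + 12·t and substitute into x ≡ 2 (mod 18): 12·t ≡ 2 − 8 = -6 (mod 18).
    Divide the congruence (and modulus) by g = 6: 2·t ≡ -1 (mod 3).
    Reduce coefficients mod 3: 2·t ≡ 2 (mod 3).
    The inverse of 2 mod 3 is 2 (since 2·2 = 4 = 1·3 + 1), so t ≡ 2·2 = 4 ≡ 1 (mod 3).
    Then x = 8 + 12·1 = 20, valid modulo lcm(12, 18) = 36: x ≡ 20 (mod 36).
Verify: 20 mod 6 = 2, 20 mod 4 = 0, 20 mod 18 = 2.

x ≡ 20 (mod 36).


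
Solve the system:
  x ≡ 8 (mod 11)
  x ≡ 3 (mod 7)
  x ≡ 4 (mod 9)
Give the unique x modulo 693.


Moduli 11, 7, 9 are pairwise coprime; by CRT there is a unique solution modulo M = 11 · 7 · 9 = 693.
Solve pairwise, accumulating the modulus:
  Start with x ≡ 8 (mod 11).
  Combine with x ≡ 3 (mod 7): since gcd(11, 7) = 1, we get a unique residue mod 77.
    Write x = 8 + 11·t and substitute into x ≡ 3 (mod 7): 11·t ≡ 3 − 8 = -5 (mod 7).
    Reduce coefficients mod 7: 4·t ≡ 2 (mod 7).
    The inverse of 4 mod 7 is 2 (since 4·2 = 8 = 1·7 + 1), so t ≡ 2·2 = 4 ≡ 4 (mod 7).
    Then x = 8 + 11·4 = 52, valid modulo lcm(11, 7) = 77: x ≡ 52 (mod 77).
  Combine with x ≡ 4 (mod 9): since gcd(77, 9) = 1, we get a unique residue mod 693.
    Write x = 52 + 77·t and substitute into x ≡ 4 (mod 9): 77·t ≡ 4 − 52 = -48 (mod 9).
    Reduce coefficients mod 9: 5·t ≡ 6 (mod 9).
    The inverse of 5 mod 9 is 2 (since 5·2 = 10 = 1·9 + 1), so t ≡ 2·6 = 12 ≡ 3 (mod 9).
    Then x = 52 + 77·3 = 283, valid modulo lcm(77, 9) = 693: x ≡ 283 (mod 693).
Verify: 283 mod 11 = 8 ✓, 283 mod 7 = 3 ✓, 283 mod 9 = 4 ✓.

x ≡ 283 (mod 693).


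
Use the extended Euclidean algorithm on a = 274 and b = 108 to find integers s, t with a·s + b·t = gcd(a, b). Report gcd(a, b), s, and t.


Euclidean algorithm on (274, 108) — divide until remainder is 0:
  274 = 2 · 108 + 58
  108 = 1 · 58 + 50
  58 = 1 · 50 + 8
  50 = 6 · 8 + 2
  8 = 4 · 2 + 0
gcd(274, 108) = 2.
Track Bezout coefficients alongside the remainders: start with r₀ = 274 = a·1 + b·0 (s = 1, t = 0) and r₁ = 108 = a·0 + b·1 (s = 0, t = 1); each new remainder r_{k+1} = r_{k-1} − q_k·r_k inherits s_{k+1} = s_{k-1} − q_k·s_k, t_{k+1} = t_{k-1} − q_k·t_k, so r_k = a·s_k + b·t_k at every step:
  q = 2: r = 58, s = 1 − 2·0 = 1, t = 0 − 2·1 = -2  (check: 274·1 + 108·(-2) = 58)
  q = 1: r = 50, s = 0 − 1·1 = -1, t = 1 − 1·(-2) = 3  (check: 274·(-1) + 108·3 = 50)
  q = 1: r = 8, s = 1 − 1·(-1) = 2, t = -2 − 1·3 = -5  (check: 274·2 + 108·(-5) = 8)
  q = 6: r = 2, s = -1 − 6·2 = -13, t = 3 − 6·(-5) = 33  (check: 274·(-13) + 108·33 = 2)
The row with r = 2 (the gcd) gives the Bezout coefficients s = -13, t = 33.
Result: 274 · (-13) + 108 · (33) = 2.

gcd(274, 108) = 2; s = -13, t = 33 (check: 274·(-13) + 108·33 = 2).


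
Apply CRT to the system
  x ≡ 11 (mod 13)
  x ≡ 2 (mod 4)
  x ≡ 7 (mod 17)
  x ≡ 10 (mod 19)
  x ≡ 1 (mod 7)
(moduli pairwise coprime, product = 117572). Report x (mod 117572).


Product of moduli M = 13 · 4 · 17 · 19 · 7 = 117572.
Merge one congruence at a time:
  Start: x ≡ 11 (mod 13).
  Combine with x ≡ 2 (mod 4); new modulus lcm = 52.
    Write x = 11 + 13·t and substitute into x ≡ 2 (mod 4): 13·t ≡ 2 − 11 = -9 (mod 4).
    Reduce coefficients mod 4: 1·t ≡ 3 (mod 4).
    So t ≡ 3 (mod 4).
    Then x = 11 + 13·3 = 50, valid modulo lcm(13, 4) = 52: x ≡ 50 (mod 52).
  Combine with x ≡ 7 (mod 17); new modulus lcm = 884.
    Write x = 50 + 52·t and substitute into x ≡ 7 (mod 17): 52·t ≡ 7 − 50 = -43 (mod 17).
    Reduce coefficients mod 17: 1·t ≡ 8 (mod 17).
    So t ≡ 8 (mod 17).
    Then x = 50 + 52·8 = 466, valid modulo lcm(52, 17) = 884: x ≡ 466 (mod 884).
  Combine with x ≡ 10 (mod 19); new modulus lcm = 16796.
    Write x = 466 + 884·t and substitute into x ≡ 10 (mod 19): 884·t ≡ 10 − 466 = -456 (mod 19).
    Reduce coefficients mod 19: 10·t ≡ 0 (mod 19).
    The inverse of 10 mod 19 is 2 (since 10·2 = 20 = 1·19 + 1), so t ≡ 2·0 = 0 ≡ 0 (mod 19).
    Then x = 466 + 884·0 = 466, valid modulo lcm(884, 19) = 16796: x ≡ 466 (mod 16796).
  Combine with x ≡ 1 (mod 7); new modulus lcm = 117572.
    Write x = 466 + 16796·t and substitute into x ≡ 1 (mod 7): 16796·t ≡ 1 − 466 = -465 (mod 7).
    Reduce coefficients mod 7: 3·t ≡ 4 (mod 7).
    The inverse of 3 mod 7 is 5 (since 3·5 = 15 = 2·7 + 1), so t ≡ 5·4 = 20 ≡ 6 (mod 7).
    Then x = 466 + 16796·6 = 101242, valid modulo lcm(16796, 7) = 117572: x ≡ 101242 (mod 117572).
Verify against each original: 101242 mod 13 = 11, 101242 mod 4 = 2, 101242 mod 17 = 7, 101242 mod 19 = 10, 101242 mod 7 = 1.

x ≡ 101242 (mod 117572).


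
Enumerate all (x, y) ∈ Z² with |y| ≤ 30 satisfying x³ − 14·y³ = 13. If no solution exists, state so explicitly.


The equation is x³ - 14y³ = 13. For fixed y, x³ = 14·y³ + 13, so a solution requires the RHS to be a perfect cube.
Strategy: iterate y from -30 to 30, compute RHS = 14·y³ + 13, and check whether it is a (positive or negative) perfect cube.
Check small values of y:
  y = 0: RHS = 13 is not a perfect cube.
  y = 1: RHS = 27 = (3)³ ⇒ x = 3 works.
  y = -1: RHS = -1 = (-1)³ ⇒ x = -1 works.
  y = 2: RHS = 125 = (5)³ ⇒ x = 5 works.
  y = -2: RHS = -99 is not a perfect cube.
  y = 3: RHS = 391 is not a perfect cube.
  y = -3: RHS = -365 is not a perfect cube.
Continuing the search up to |y| = 30 finds no further solutions beyond those listed.
Collected solutions: (-1, -1), (3, 1), (5, 2).

Solutions (with |y| ≤ 30): (-1, -1), (3, 1), (5, 2).


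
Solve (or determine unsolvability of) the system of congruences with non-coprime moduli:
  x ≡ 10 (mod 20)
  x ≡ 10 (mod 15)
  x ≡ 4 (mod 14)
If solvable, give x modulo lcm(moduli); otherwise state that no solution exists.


Moduli 20, 15, 14 are not pairwise coprime, so CRT works modulo lcm(m_i) when all pairwise compatibility conditions hold.
Pairwise compatibility: gcd(m_i, m_j) must divide a_i - a_j for every pair.
Merge one congruence at a time:
  Start: x ≡ 10 (mod 20).
  Combine with x ≡ 10 (mod 15): gcd(20, 15) = 5; 10 - 10 = 0, which IS divisible by 5, so compatible.
    Write x = 10 + 20·t and substitute into x ≡ 10 (mod 15): 20·t ≡ 10 − 10 = 0 (mod 15).
    Divide the congruence (and modulus) by g = 5: 4·t ≡ 0 (mod 3).
    Reduce coefficients mod 3: 1·t ≡ 0 (mod 3).
    So t ≡ 0 (mod 3).
    Then x = 10 + 20·0 = 10, valid modulo lcm(20, 15) = 60: x ≡ 10 (mod 60).
  Combine with x ≡ 4 (mod 14): gcd(60, 14) = 2; 4 - 10 = -6, which IS divisible by 2, so compatible.
    Write x = 10 + 60·t and substitute into x ≡ 4 (mod 14): 60·t ≡ 4 − 10 = -6 (mod 14).
    Divide the congruence (and modulus) by g = 2: 30·t ≡ -3 (mod 7).
    Reduce coefficients mod 7: 2·t ≡ 4 (mod 7).
    The inverse of 2 mod 7 is 4 (since 2·4 = 8 = 1·7 + 1), so t ≡ 4·4 = 16 ≡ 2 (mod 7).
    Then x = 10 + 60·2 = 130, valid modulo lcm(60, 14) = 420: x ≡ 130 (mod 420).
Verify: 130 mod 20 = 10, 130 mod 15 = 10, 130 mod 14 = 4.

x ≡ 130 (mod 420).


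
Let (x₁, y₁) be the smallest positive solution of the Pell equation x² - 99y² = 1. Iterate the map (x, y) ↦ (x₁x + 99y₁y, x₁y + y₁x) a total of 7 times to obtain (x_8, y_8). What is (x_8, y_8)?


Step 1: Find the fundamental solution (x₁, y₁) of x² - 99y² = 1.
  Expand √99 as a continued fraction. a₀ = ⌊√99⌋ = 9; iterate m_{k+1} = d_k·a_k − m_k, d_{k+1} = (99 − m_{k+1}²)/d_k, a_{k+1} = ⌊(a₀ + m_{k+1})/d_{k+1}⌋ (starting m₀ = 0, d₀ = 1), with convergents p_k = a_k·p_{k-1} + p_{k-2}, q_k = a_k·q_{k-1} + q_{k-2} (p₋₁ = 1, q₋₁ = 0):
  k = 0: a₀ = 9; p₀/q₀ = 9/1; p₀² − 99·q₀² = 81 − 99 = -18.
  k = 1: m = 9, d = 18, a = ⌊(9 + 9)/18⌋ = 1; p/q = (1·9 + 1)/(1·1 + 0) = 10/1; p² − 99·q² = 100 − 99 = 1.
  The first convergent with p² − 99·q² = 1 gives the fundamental solution (x₁, y₁) = (10, 1).
Step 2: Apply the recurrence (x_{n+1}, y_{n+1}) = (x₁x_n + 99y₁y_n, x₁y_n + y₁x_n) repeatedly.
  From (x_1, y_1) = (10, 1): x_2 = 10·10 + 99·1·1 = 199; y_2 = 10·1 + 1·10 = 20.
  From (x_2, y_2) = (199, 20): x_3 = 10·199 + 99·1·20 = 3970; y_3 = 10·20 + 1·199 = 399.
  From (x_3, y_3) = (3970, 399): x_4 = 10·3970 + 99·1·399 = 79201; y_4 = 10·399 + 1·3970 = 7960.
  From (x_4, y_4) = (79201, 7960): x_5 = 10·79201 + 99·1·7960 = 1580050; y_5 = 10·7960 + 1·79201 = 158801.
  From (x_5, y_5) = (1580050, 158801): x_6 = 10·1580050 + 99·1·158801 = 31521799; y_6 = 10·158801 + 1·1580050 = 3168060.
  From (x_6, y_6) = (31521799, 3168060): x_7 = 10·31521799 + 99·1·3168060 = 628855930; y_7 = 10·3168060 + 1·31521799 = 63202399.
  From (x_7, y_7) = (628855930, 63202399): x_8 = 10·628855930 + 99·1·63202399 = 12545596801; y_8 = 10·63202399 + 1·628855930 = 1260879920.
Step 3: Verify x_8² - 99·y_8² = 157391999093261433601 - 157391999093261433600 = 1 (should be 1). ✓

(x_1, y_1) = (10, 1); (x_8, y_8) = (12545596801, 1260879920).


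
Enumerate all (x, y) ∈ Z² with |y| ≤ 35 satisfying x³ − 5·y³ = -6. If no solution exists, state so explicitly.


The equation is x³ - 5y³ = -6. For fixed y, x³ = 5·y³ − 6, so a solution requires the RHS to be a perfect cube.
Strategy: iterate y from -35 to 35, compute RHS = 5·y³ − 6, and check whether it is a (positive or negative) perfect cube.
Check small values of y:
  y = 0: RHS = -6 is not a perfect cube.
  y = 1: RHS = -1 = (-1)³ ⇒ x = -1 works.
  y = -1: RHS = -11 is not a perfect cube.
  y = 2: RHS = 34 is not a perfect cube.
  y = -2: RHS = -46 is not a perfect cube.
  y = 3: RHS = 129 is not a perfect cube.
  y = -3: RHS = -141 is not a perfect cube.
Continuing the search up to |y| = 35 finds no further solutions beyond those listed.
Collected solutions: (-1, 1).

Solutions (with |y| ≤ 35): (-1, 1).


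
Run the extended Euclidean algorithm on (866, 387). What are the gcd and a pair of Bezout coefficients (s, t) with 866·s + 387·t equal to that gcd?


Euclidean algorithm on (866, 387) — divide until remainder is 0:
  866 = 2 · 387 + 92
  387 = 4 · 92 + 19
  92 = 4 · 19 + 16
  19 = 1 · 16 + 3
  16 = 5 · 3 + 1
  3 = 3 · 1 + 0
gcd(866, 387) = 1.
Track Bezout coefficients alongside the remainders: start with r₀ = 866 = a·1 + b·0 (s = 1, t = 0) and r₁ = 387 = a·0 + b·1 (s = 0, t = 1); each new remainder r_{k+1} = r_{k-1} − q_k·r_k inherits s_{k+1} = s_{k-1} − q_k·s_k, t_{k+1} = t_{k-1} − q_k·t_k, so r_k = a·s_k + b·t_k at every step:
  q = 2: r = 92, s = 1 − 2·0 = 1, t = 0 − 2·1 = -2  (check: 866·1 + 387·(-2) = 92)
  q = 4: r = 19, s = 0 − 4·1 = -4, t = 1 − 4·(-2) = 9  (check: 866·(-4) + 387·9 = 19)
  q = 4: r = 16, s = 1 − 4·(-4) = 17, t = -2 − 4·9 = -38  (check: 866·17 + 387·(-38) = 16)
  q = 1: r = 3, s = -4 − 1·17 = -21, t = 9 − 1·(-38) = 47  (check: 866·(-21) + 387·47 = 3)
  q = 5: r = 1, s = 17 − 5·(-21) = 122, t = -38 − 5·47 = -273  (check: 866·122 + 387·(-273) = 1)
The row with r = 1 (the gcd) gives the Bezout coefficients s = 122, t = -273.
Result: 866 · (122) + 387 · (-273) = 1.

gcd(866, 387) = 1; s = 122, t = -273 (check: 866·122 + 387·(-273) = 1).


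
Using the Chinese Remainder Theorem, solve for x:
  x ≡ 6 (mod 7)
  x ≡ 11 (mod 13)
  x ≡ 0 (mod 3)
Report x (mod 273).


Moduli 7, 13, 3 are pairwise coprime; by CRT there is a unique solution modulo M = 7 · 13 · 3 = 273.
Solve pairwise, accumulating the modulus:
  Start with x ≡ 6 (mod 7).
  Combine with x ≡ 11 (mod 13): since gcd(7, 13) = 1, we get a unique residue mod 91.
    Write x = 6 + 7·t and substitute into x ≡ 11 (mod 13): 7·t ≡ 11 − 6 = 5 (mod 13).
    The inverse of 7 mod 13 is 2 (since 7·2 = 14 = 1·13 + 1), so t ≡ 2·5 = 10 ≡ 10 (mod 13).
    Then x = 6 + 7·10 = 76, valid modulo lcm(7, 13) = 91: x ≡ 76 (mod 91).
  Combine with x ≡ 0 (mod 3): since gcd(91, 3) = 1, we get a unique residue mod 273.
    Write x = 76 + 91·t and substitute into x ≡ 0 (mod 3): 91·t ≡ 0 − 76 = -76 (mod 3).
    Reduce coefficients mod 3: 1·t ≡ 2 (mod 3).
    So t ≡ 2 (mod 3).
    Then x = 76 + 91·2 = 258, valid modulo lcm(91, 3) = 273: x ≡ 258 (mod 273).
Verify: 258 mod 7 = 6 ✓, 258 mod 13 = 11 ✓, 258 mod 3 = 0 ✓.

x ≡ 258 (mod 273).


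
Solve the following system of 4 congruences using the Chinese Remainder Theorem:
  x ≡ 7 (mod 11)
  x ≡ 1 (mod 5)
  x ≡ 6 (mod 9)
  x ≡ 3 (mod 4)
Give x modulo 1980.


Product of moduli M = 11 · 5 · 9 · 4 = 1980.
Merge one congruence at a time:
  Start: x ≡ 7 (mod 11).
  Combine with x ≡ 1 (mod 5); new modulus lcm = 55.
    Write x = 7 + 11·t and substitute into x ≡ 1 (mod 5): 11·t ≡ 1 − 7 = -6 (mod 5).
    Reduce coefficients mod 5: 1·t ≡ 4 (mod 5).
    So t ≡ 4 (mod 5).
    Then x = 7 + 11·4 = 51, valid modulo lcm(11, 5) = 55: x ≡ 51 (mod 55).
  Combine with x ≡ 6 (mod 9); new modulus lcm = 495.
    Write x = 51 + 55·t and substitute into x ≡ 6 (mod 9): 55·t ≡ 6 − 51 = -45 (mod 9).
    Reduce coefficients mod 9: 1·t ≡ 0 (mod 9).
    So t ≡ 0 (mod 9).
    Then x = 51 + 55·0 = 51, valid modulo lcm(55, 9) = 495: x ≡ 51 (mod 495).
  Combine with x ≡ 3 (mod 4); new modulus lcm = 1980.
    Write x = 51 + 495·t and substitute into x ≡ 3 (mod 4): 495·t ≡ 3 − 51 = -48 (mod 4).
    Reduce coefficients mod 4: 3·t ≡ 0 (mod 4).
    The inverse of 3 mod 4 is 3 (since 3·3 = 9 = 2·4 + 1), so t ≡ 3·0 = 0 ≡ 0 (mod 4).
    Then x = 51 + 495·0 = 51, valid modulo lcm(495, 4) = 1980: x ≡ 51 (mod 1980).
Verify against each original: 51 mod 11 = 7, 51 mod 5 = 1, 51 mod 9 = 6, 51 mod 4 = 3.

x ≡ 51 (mod 1980).


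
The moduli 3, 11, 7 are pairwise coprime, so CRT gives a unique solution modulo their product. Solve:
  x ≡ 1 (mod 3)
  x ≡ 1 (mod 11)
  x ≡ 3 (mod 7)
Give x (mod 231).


Moduli 3, 11, 7 are pairwise coprime; by CRT there is a unique solution modulo M = 3 · 11 · 7 = 231.
Solve pairwise, accumulating the modulus:
  Start with x ≡ 1 (mod 3).
  Combine with x ≡ 1 (mod 11): since gcd(3, 11) = 1, we get a unique residue mod 33.
    Write x = 1 + 3·t and substitute into x ≡ 1 (mod 11): 3·t ≡ 1 − 1 = 0 (mod 11).
    The inverse of 3 mod 11 is 4 (since 3·4 = 12 = 1·11 + 1), so t ≡ 4·0 = 0 ≡ 0 (mod 11).
    Then x = 1 + 3·0 = 1, valid modulo lcm(3, 11) = 33: x ≡ 1 (mod 33).
  Combine with x ≡ 3 (mod 7): since gcd(33, 7) = 1, we get a unique residue mod 231.
    Write x = 1 + 33·t and substitute into x ≡ 3 (mod 7): 33·t ≡ 3 − 1 = 2 (mod 7).
    Reduce coefficients mod 7: 5·t ≡ 2 (mod 7).
    The inverse of 5 mod 7 is 3 (since 5·3 = 15 = 2·7 + 1), so t ≡ 3·2 = 6 ≡ 6 (mod 7).
    Then x = 1 + 33·6 = 199, valid modulo lcm(33, 7) = 231: x ≡ 199 (mod 231).
Verify: 199 mod 3 = 1 ✓, 199 mod 11 = 1 ✓, 199 mod 7 = 3 ✓.

x ≡ 199 (mod 231).


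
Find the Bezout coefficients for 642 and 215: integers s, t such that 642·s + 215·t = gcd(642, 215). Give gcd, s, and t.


Euclidean algorithm on (642, 215) — divide until remainder is 0:
  642 = 2 · 215 + 212
  215 = 1 · 212 + 3
  212 = 70 · 3 + 2
  3 = 1 · 2 + 1
  2 = 2 · 1 + 0
gcd(642, 215) = 1.
Track Bezout coefficients alongside the remainders: start with r₀ = 642 = a·1 + b·0 (s = 1, t = 0) and r₁ = 215 = a·0 + b·1 (s = 0, t = 1); each new remainder r_{k+1} = r_{k-1} − q_k·r_k inherits s_{k+1} = s_{k-1} − q_k·s_k, t_{k+1} = t_{k-1} − q_k·t_k, so r_k = a·s_k + b·t_k at every step:
  q = 2: r = 212, s = 1 − 2·0 = 1, t = 0 − 2·1 = -2  (check: 642·1 + 215·(-2) = 212)
  q = 1: r = 3, s = 0 − 1·1 = -1, t = 1 − 1·(-2) = 3  (check: 642·(-1) + 215·3 = 3)
  q = 70: r = 2, s = 1 − 70·(-1) = 71, t = -2 − 70·3 = -212  (check: 642·71 + 215·(-212) = 2)
  q = 1: r = 1, s = -1 − 1·71 = -72, t = 3 − 1·(-212) = 215  (check: 642·(-72) + 215·215 = 1)
The row with r = 1 (the gcd) gives the Bezout coefficients s = -72, t = 215.
Result: 642 · (-72) + 215 · (215) = 1.

gcd(642, 215) = 1; s = -72, t = 215 (check: 642·(-72) + 215·215 = 1).


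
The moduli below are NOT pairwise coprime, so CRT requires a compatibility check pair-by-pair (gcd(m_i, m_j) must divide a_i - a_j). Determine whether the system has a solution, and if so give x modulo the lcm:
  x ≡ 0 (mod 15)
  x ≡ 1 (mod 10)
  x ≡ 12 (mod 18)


Moduli 15, 10, 18 are not pairwise coprime, so CRT works modulo lcm(m_i) when all pairwise compatibility conditions hold.
Pairwise compatibility: gcd(m_i, m_j) must divide a_i - a_j for every pair.
Merge one congruence at a time:
  Start: x ≡ 0 (mod 15).
  Combine with x ≡ 1 (mod 10): gcd(15, 10) = 5, and 1 - 0 = 1 is NOT divisible by 5.
    ⇒ system is inconsistent (no integer solution).

No solution (the system is inconsistent).


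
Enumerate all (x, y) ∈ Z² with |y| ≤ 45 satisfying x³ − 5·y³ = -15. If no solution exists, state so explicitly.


The equation is x³ - 5y³ = -15. For fixed y, x³ = 5·y³ − 15, so a solution requires the RHS to be a perfect cube.
Strategy: iterate y from -45 to 45, compute RHS = 5·y³ − 15, and check whether it is a (positive or negative) perfect cube.
Check small values of y:
  y = 0: RHS = -15 is not a perfect cube.
  y = 1: RHS = -10 is not a perfect cube.
  y = -1: RHS = -20 is not a perfect cube.
  y = 2: RHS = 25 is not a perfect cube.
  y = -2: RHS = -55 is not a perfect cube.
  y = 3: RHS = 120 is not a perfect cube.
  y = -3: RHS = -150 is not a perfect cube.
Continuing the search up to |y| = 45 finds no solutions either.
No (x, y) in the scanned range satisfies the equation.

No integer solutions with |y| ≤ 45.


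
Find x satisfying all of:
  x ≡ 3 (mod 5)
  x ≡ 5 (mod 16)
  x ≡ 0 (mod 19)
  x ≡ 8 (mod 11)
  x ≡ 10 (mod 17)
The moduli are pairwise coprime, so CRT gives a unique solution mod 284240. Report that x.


Product of moduli M = 5 · 16 · 19 · 11 · 17 = 284240.
Merge one congruence at a time:
  Start: x ≡ 3 (mod 5).
  Combine with x ≡ 5 (mod 16); new modulus lcm = 80.
    Write x = 3 + 5·t and substitute into x ≡ 5 (mod 16): 5·t ≡ 5 − 3 = 2 (mod 16).
    The inverse of 5 mod 16 is 13 (since 5·13 = 65 = 4·16 + 1), so t ≡ 13·2 = 26 ≡ 10 (mod 16).
    Then x = 3 + 5·10 = 53, valid modulo lcm(5, 16) = 80: x ≡ 53 (mod 80).
  Combine with x ≡ 0 (mod 19); new modulus lcm = 1520.
    Write x = 53 + 80·t and substitute into x ≡ 0 (mod 19): 80·t ≡ 0 − 53 = -53 (mod 19).
    Reduce coefficients mod 19: 4·t ≡ 4 (mod 19).
    The inverse of 4 mod 19 is 5 (since 4·5 = 20 = 1·19 + 1), so t ≡ 5·4 = 20 ≡ 1 (mod 19).
    Then x = 53 + 80·1 = 133, valid modulo lcm(80, 19) = 1520: x ≡ 133 (mod 1520).
  Combine with x ≡ 8 (mod 11); new modulus lcm = 16720.
    Write x = 133 + 1520·t and substitute into x ≡ 8 (mod 11): 1520·t ≡ 8 − 133 = -125 (mod 11).
    Reduce coefficients mod 11: 2·t ≡ 7 (mod 11).
    The inverse of 2 mod 11 is 6 (since 2·6 = 12 = 1·11 + 1), so t ≡ 6·7 = 42 ≡ 9 (mod 11).
    Then x = 133 + 1520·9 = 13813, valid modulo lcm(1520, 11) = 16720: x ≡ 13813 (mod 16720).
  Combine with x ≡ 10 (mod 17); new modulus lcm = 284240.
    Write x = 13813 + 16720·t and substitute into x ≡ 10 (mod 17): 16720·t ≡ 10 − 13813 = -13803 (mod 17).
    Reduce coefficients mod 17: 9·t ≡ 1 (mod 17).
    The inverse of 9 mod 17 is 2 (since 9·2 = 18 = 1·17 + 1), so t ≡ 2·1 = 2 ≡ 2 (mod 17).
    Then x = 13813 + 16720·2 = 47253, valid modulo lcm(16720, 17) = 284240: x ≡ 47253 (mod 284240).
Verify against each original: 47253 mod 5 = 3, 47253 mod 16 = 5, 47253 mod 19 = 0, 47253 mod 11 = 8, 47253 mod 17 = 10.

x ≡ 47253 (mod 284240).


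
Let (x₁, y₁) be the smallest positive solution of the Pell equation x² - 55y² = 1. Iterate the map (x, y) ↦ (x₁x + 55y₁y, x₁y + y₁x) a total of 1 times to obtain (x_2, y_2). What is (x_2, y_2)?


Step 1: Find the fundamental solution (x₁, y₁) of x² - 55y² = 1.
  Expand √55 as a continued fraction. a₀ = ⌊√55⌋ = 7; iterate m_{k+1} = d_k·a_k − m_k, d_{k+1} = (55 − m_{k+1}²)/d_k, a_{k+1} = ⌊(a₀ + m_{k+1})/d_{k+1}⌋ (starting m₀ = 0, d₀ = 1), with convergents p_k = a_k·p_{k-1} + p_{k-2}, q_k = a_k·q_{k-1} + q_{k-2} (p₋₁ = 1, q₋₁ = 0):
  k = 0: a₀ = 7; p₀/q₀ = 7/1; p₀² − 55·q₀² = 49 − 55 = -6.
  k = 1: m = 7, d = 6, a = ⌊(7 + 7)/6⌋ = 2; p/q = (2·7 + 1)/(2·1 + 0) = 15/2; p² − 55·q² = 225 − 220 = 5.
  k = 2: m = 5, d = 5, a = ⌊(7 + 5)/5⌋ = 2; p/q = (2·15 + 7)/(2·2 + 1) = 37/5; p² − 55·q² = 1369 − 1375 = -6.
  k = 3: m = 5, d = 6, a = ⌊(7 + 5)/6⌋ = 2; p/q = (2·37 + 15)/(2·5 + 2) = 89/12; p² − 55·q² = 7921 − 7920 = 1.
  The first convergent with p² − 55·q² = 1 gives the fundamental solution (x₁, y₁) = (89, 12).
Step 2: Apply the recurrence (x_{n+1}, y_{n+1}) = (x₁x_n + 55y₁y_n, x₁y_n + y₁x_n) repeatedly.
  From (x_1, y_1) = (89, 12): x_2 = 89·89 + 55·12·12 = 15841; y_2 = 89·12 + 12·89 = 2136.
Step 3: Verify x_2² - 55·y_2² = 250937281 - 250937280 = 1 (should be 1). ✓

(x_1, y_1) = (89, 12); (x_2, y_2) = (15841, 2136).


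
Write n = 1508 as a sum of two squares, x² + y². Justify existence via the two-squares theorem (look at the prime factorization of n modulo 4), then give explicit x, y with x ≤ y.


Step 1: Factor n = 1508 = 2^2 · 13 · 29.
Step 2: Check the mod-4 condition on each prime factor: 2 = 2 (special); 13 ≡ 1 (mod 4), exponent 1; 29 ≡ 1 (mod 4), exponent 1.
All primes ≡ 3 (mod 4) appear to even exponent (or don't appear), so by the two-squares theorem n IS expressible as a sum of two squares.
Step 3: Build a representation. Group n = k² · m with k = 2 and m = 13 · 29 = 377 (a product of primes ≡ 1 (mod 4)); a representation of m scales to one of n via (k·x)² + (k·y)² = k²(x² + y²). Each prime p ≡ 1 (mod 4) is itself a sum of two squares; find a² by testing p − a² for a perfect square:
  13: 13 − 1² = 12, 13 − 2² = 9 = 3² ⇒ 13 = 2² + 3².
  29: 29 − 1² = 28, 29 − 2² = 25 = 5² ⇒ 29 = 2² + 5².
  Combine using the Brahmagupta–Fibonacci identity (a² + b²)(c² + d²) = (ac − bd)² + (ad + bc)² = (ac + bd)² + (ad − bc)²:
  13 · 29 = 377: from (2² + 3²)(2² + 5²), take (2·2 − 3·5, 2·5 + 3·2) = (4 − 15, 10 + 6) = (-11, 16); dropping signs (only squares matter) gives (11, 16); check 11² + 16² = 121 + 256 = 377 ✓.
  Scale by k = 2: (2·11, 2·16) = (22, 32).
Step 4: Order so x ≤ y and verify: 22² + 32² = 484 + 1024 = 1508 = n. ✓

n = 1508 = 22² + 32² (one valid representation with x ≤ y).


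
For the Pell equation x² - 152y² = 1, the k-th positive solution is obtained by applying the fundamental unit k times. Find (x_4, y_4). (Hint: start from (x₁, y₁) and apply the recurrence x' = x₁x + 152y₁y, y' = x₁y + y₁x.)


Step 1: Find the fundamental solution (x₁, y₁) of x² - 152y² = 1.
  Expand √152 as a continued fraction. a₀ = ⌊√152⌋ = 12; iterate m_{k+1} = d_k·a_k − m_k, d_{k+1} = (152 − m_{k+1}²)/d_k, a_{k+1} = ⌊(a₀ + m_{k+1})/d_{k+1}⌋ (starting m₀ = 0, d₀ = 1), with convergents p_k = a_k·p_{k-1} + p_{k-2}, q_k = a_k·q_{k-1} + q_{k-2} (p₋₁ = 1, q₋₁ = 0):
  k = 0: a₀ = 12; p₀/q₀ = 12/1; p₀² − 152·q₀² = 144 − 152 = -8.
  k = 1: m = 12, d = 8, a = ⌊(12 + 12)/8⌋ = 3; p/q = (3·12 + 1)/(3·1 + 0) = 37/3; p² − 152·q² = 1369 − 1368 = 1.
  The first convergent with p² − 152·q² = 1 gives the fundamental solution (x₁, y₁) = (37, 3).
Step 2: Apply the recurrence (x_{n+1}, y_{n+1}) = (x₁x_n + 152y₁y_n, x₁y_n + y₁x_n) repeatedly.
  From (x_1, y_1) = (37, 3): x_2 = 37·37 + 152·3·3 = 2737; y_2 = 37·3 + 3·37 = 222.
  From (x_2, y_2) = (2737, 222): x_3 = 37·2737 + 152·3·222 = 202501; y_3 = 37·222 + 3·2737 = 16425.
  From (x_3, y_3) = (202501, 16425): x_4 = 37·202501 + 152·3·16425 = 14982337; y_4 = 37·16425 + 3·202501 = 1215228.
Step 3: Verify x_4² - 152·y_4² = 224470421981569 - 224470421981568 = 1 (should be 1). ✓

(x_1, y_1) = (37, 3); (x_4, y_4) = (14982337, 1215228).


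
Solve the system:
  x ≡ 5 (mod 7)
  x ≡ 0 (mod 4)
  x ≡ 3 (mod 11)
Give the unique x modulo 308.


Moduli 7, 4, 11 are pairwise coprime; by CRT there is a unique solution modulo M = 7 · 4 · 11 = 308.
Solve pairwise, accumulating the modulus:
  Start with x ≡ 5 (mod 7).
  Combine with x ≡ 0 (mod 4): since gcd(7, 4) = 1, we get a unique residue mod 28.
    Write x = 5 + 7·t and substitute into x ≡ 0 (mod 4): 7·t ≡ 0 − 5 = -5 (mod 4).
    Reduce coefficients mod 4: 3·t ≡ 3 (mod 4).
    The inverse of 3 mod 4 is 3 (since 3·3 = 9 = 2·4 + 1), so t ≡ 3·3 = 9 ≡ 1 (mod 4).
    Then x = 5 + 7·1 = 12, valid modulo lcm(7, 4) = 28: x ≡ 12 (mod 28).
  Combine with x ≡ 3 (mod 11): since gcd(28, 11) = 1, we get a unique residue mod 308.
    Write x = 12 + 28·t and substitute into x ≡ 3 (mod 11): 28·t ≡ 3 − 12 = -9 (mod 11).
    Reduce coefficients mod 11: 6·t ≡ 2 (mod 11).
    The inverse of 6 mod 11 is 2 (since 6·2 = 12 = 1·11 + 1), so t ≡ 2·2 = 4 ≡ 4 (mod 11).
    Then x = 12 + 28·4 = 124, valid modulo lcm(28, 11) = 308: x ≡ 124 (mod 308).
Verify: 124 mod 7 = 5 ✓, 124 mod 4 = 0 ✓, 124 mod 11 = 3 ✓.

x ≡ 124 (mod 308).
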